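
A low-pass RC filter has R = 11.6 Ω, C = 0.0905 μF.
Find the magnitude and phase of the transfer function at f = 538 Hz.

Step 1 — Angular frequency: ω = 2π·538 = 3380 rad/s.
Step 2 — Transfer function: H(jω) = 1/(1 + jωRC).
Step 3 — Denominator: 1 + jωRC = 1 + j·3380·11.6·9.05e-08 = 1 + j0.003549.
Step 4 — H = 1 - j0.003549.
Step 5 — Magnitude: |H| = 1 (-0.0 dB); phase: φ = -0.2°.

|H| = 1 (-0.0 dB), φ = -0.2°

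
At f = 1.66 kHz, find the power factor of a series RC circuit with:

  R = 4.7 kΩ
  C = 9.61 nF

Step 1 — Angular frequency: ω = 2π·f = 2π·1660 = 1.043e+04 rad/s.
Step 2 — Component impedances:
  R: Z = R = 4700 Ω
  C: Z = 1/(jωC) = -j/(ω·C) = 0 - j9977 Ω
Step 3 — Series combination: Z_total = R + C = 4700 - j9977 Ω = 1.103e+04∠-64.8° Ω.
Step 4 — Power factor: PF = cos(φ) = Re(Z)/|Z| = 4700/11028 = 0.4262.
Step 5 — Type: Im(Z) = -9977 ⇒ leading (phase φ = -64.8°).

PF = 0.4262 (leading, φ = -64.8°)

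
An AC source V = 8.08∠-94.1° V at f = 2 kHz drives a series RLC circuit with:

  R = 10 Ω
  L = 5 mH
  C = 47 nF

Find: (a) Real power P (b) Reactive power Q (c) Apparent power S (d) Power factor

Step 1 — Angular frequency: ω = 2π·f = 2π·2000 = 1.257e+04 rad/s.
Step 2 — Component impedances:
  R: Z = R = 10 Ω
  L: Z = jωL = j·1.257e+04·0.005 = 0 + j62.83 Ω
  C: Z = 1/(jωC) = -j/(ω·C) = 0 - j1693 Ω
Step 3 — Series combination: Z_total = R + L + C = 10 - j1630 Ω = 1630∠-89.6° Ω.
Step 4 — Source phasor: V = 8.08∠-94.1° V = -0.5777 - j8.059 V.
Step 5 — Current: I = V / Z = 0.004941 - j0.0003847 A = 0.004956∠-4.5° A.
Step 6 — Complex power: S = V·I* = 0.0002456 - j0.04004 VA.
Step 7 — Real power: P = Re(S) = 0.0002456 W.
Step 8 — Reactive power: Q = Im(S) = -0.04004 VAR.
Step 9 — Apparent power: |S| = 0.04004 VA.
Step 10 — Power factor: PF = P/|S| = 0.006134 (leading).

(a) P = 0.0002456 W  (b) Q = -0.04004 VAR  (c) S = 0.04004 VA  (d) PF = 0.006134 (leading)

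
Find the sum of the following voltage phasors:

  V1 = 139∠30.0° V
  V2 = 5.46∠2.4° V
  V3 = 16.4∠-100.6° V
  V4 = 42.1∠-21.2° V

Step 1 — Convert each phasor to rectangular form:
  V1 = 139·(cos(30.0°) + j·sin(30.0°)) = 120.4 + j69.5 V
  V2 = 5.46·(cos(2.4°) + j·sin(2.4°)) = 5.455 + j0.2286 V
  V3 = 16.4·(cos(-100.6°) + j·sin(-100.6°)) = -3.017 - j16.12 V
  V4 = 42.1·(cos(-21.2°) + j·sin(-21.2°)) = 39.25 - j15.22 V
Step 2 — Sum components: V_total = 162.1 + j38.38 V.
Step 3 — Convert to polar: |V_total| = 166.6 V, ∠V_total = 13.3°.

V_total = 166.6∠13.3° V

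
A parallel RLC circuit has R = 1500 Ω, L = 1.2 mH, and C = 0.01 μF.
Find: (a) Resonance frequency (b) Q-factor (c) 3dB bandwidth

Step 1 — Resonance: ω₀ = 1/√(LC) = 1/√(0.0012·1e-08) = 2.887e+05 rad/s.
Step 2 — f₀ = ω₀/(2π) = 4.594e+04 Hz.
Step 3 — Parallel Q: Q = R/(ω₀L) = 1500/(2.887e+05·0.0012) = 4.33.
Step 4 — Bandwidth: Δω = ω₀/Q = 6.667e+04 rad/s; BW = Δω/(2π) = 1.061e+04 Hz.

(a) f₀ = 4.594e+04 Hz  (b) Q = 4.33  (c) BW = 1.061e+04 Hz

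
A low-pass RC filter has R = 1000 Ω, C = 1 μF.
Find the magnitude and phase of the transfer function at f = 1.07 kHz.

Step 1 — Angular frequency: ω = 2π·1070 = 6723 rad/s.
Step 2 — Transfer function: H(jω) = 1/(1 + jωRC).
Step 3 — Denominator: 1 + jωRC = 1 + j·6723·1000·1e-06 = 1 + j6.723.
Step 4 — H = 0.02165 - j0.1455.
Step 5 — Magnitude: |H| = 0.1471 (-16.6 dB); phase: φ = -81.5°.

|H| = 0.1471 (-16.6 dB), φ = -81.5°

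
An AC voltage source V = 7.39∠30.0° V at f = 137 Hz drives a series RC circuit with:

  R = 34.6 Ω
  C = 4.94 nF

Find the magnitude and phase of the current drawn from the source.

Step 1 — Angular frequency: ω = 2π·f = 2π·137 = 860.8 rad/s.
Step 2 — Component impedances:
  R: Z = R = 34.6 Ω
  C: Z = 1/(jωC) = -j/(ω·C) = 0 - j2.352e+05 Ω
Step 3 — Series combination: Z_total = R + C = 34.6 - j2.352e+05 Ω = 2.352e+05∠-90.0° Ω.
Step 4 — Source phasor: V = 7.39∠30.0° V = 6.4 + j3.695 V.
Step 5 — Ohm's law: I = V / Z_total = (6.4 + j3.695) / (34.6 - j2.352e+05) = -1.571e-05 + j2.722e-05 A.
Step 6 — Convert to polar: |I| = 3.142e-05 A, ∠I = 120.0°.

I = 3.142e-05∠120.0° A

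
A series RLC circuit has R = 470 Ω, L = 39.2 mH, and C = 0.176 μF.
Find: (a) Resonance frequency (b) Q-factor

Step 1 — Resonance condition Im(Z)=0 gives ω₀ = 1/√(LC).
Step 2 — ω₀ = 1/√(0.0392·1.76e-07) = 1.204e+04 rad/s.
Step 3 — f₀ = ω₀/(2π) = 1916 Hz.
Step 4 — Series Q: Q = ω₀L/R = 1.204e+04·0.0392/470 = 1.004.

(a) f₀ = 1916 Hz  (b) Q = 1.004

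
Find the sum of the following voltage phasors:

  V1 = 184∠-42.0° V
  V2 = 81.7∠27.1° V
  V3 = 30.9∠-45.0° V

Step 1 — Convert each phasor to rectangular form:
  V1 = 184·(cos(-42.0°) + j·sin(-42.0°)) = 136.7 - j123.1 V
  V2 = 81.7·(cos(27.1°) + j·sin(27.1°)) = 72.73 + j37.22 V
  V3 = 30.9·(cos(-45.0°) + j·sin(-45.0°)) = 21.85 - j21.85 V
Step 2 — Sum components: V_total = 231.3 - j107.8 V.
Step 3 — Convert to polar: |V_total| = 255.2 V, ∠V_total = -25.0°.

V_total = 255.2∠-25.0° V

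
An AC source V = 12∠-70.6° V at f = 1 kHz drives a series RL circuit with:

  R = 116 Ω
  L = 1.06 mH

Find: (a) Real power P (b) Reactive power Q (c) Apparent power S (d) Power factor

Step 1 — Angular frequency: ω = 2π·f = 2π·1000 = 6283 rad/s.
Step 2 — Component impedances:
  R: Z = R = 116 Ω
  L: Z = jωL = j·6283·0.00106 = 0 + j6.66 Ω
Step 3 — Series combination: Z_total = R + L = 116 + j6.66 Ω = 116.2∠3.3° Ω.
Step 4 — Source phasor: V = 12∠-70.6° V = 3.986 - j11.32 V.
Step 5 — Current: I = V / Z = 0.02866 - j0.09922 A = 0.1033∠-73.9° A.
Step 6 — Complex power: S = V·I* = 1.237 + j0.07104 VA.
Step 7 — Real power: P = Re(S) = 1.237 W.
Step 8 — Reactive power: Q = Im(S) = 0.07104 VAR.
Step 9 — Apparent power: |S| = 1.239 VA.
Step 10 — Power factor: PF = P/|S| = 0.9984 (lagging).

(a) P = 1.237 W  (b) Q = 0.07104 VAR  (c) S = 1.239 VA  (d) PF = 0.9984 (lagging)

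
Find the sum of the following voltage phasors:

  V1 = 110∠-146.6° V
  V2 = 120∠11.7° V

Step 1 — Convert each phasor to rectangular form:
  V1 = 110·(cos(-146.6°) + j·sin(-146.6°)) = -91.83 - j60.55 V
  V2 = 120·(cos(11.7°) + j·sin(11.7°)) = 117.5 + j24.33 V
Step 2 — Sum components: V_total = 25.67 - j36.22 V.
Step 3 — Convert to polar: |V_total| = 44.39 V, ∠V_total = -54.7°.

V_total = 44.39∠-54.7° V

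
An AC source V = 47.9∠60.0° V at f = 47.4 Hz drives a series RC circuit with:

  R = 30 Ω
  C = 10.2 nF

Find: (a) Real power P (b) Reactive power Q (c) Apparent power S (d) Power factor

Step 1 — Angular frequency: ω = 2π·f = 2π·47.4 = 297.8 rad/s.
Step 2 — Component impedances:
  R: Z = R = 30 Ω
  C: Z = 1/(jωC) = -j/(ω·C) = 0 - j3.292e+05 Ω
Step 3 — Series combination: Z_total = R + C = 30 - j3.292e+05 Ω = 3.292e+05∠-90.0° Ω.
Step 4 — Source phasor: V = 47.9∠60.0° V = 23.95 + j41.48 V.
Step 5 — Current: I = V / Z = -0.000126 + j7.277e-05 A = 0.0001455∠150.0° A.
Step 6 — Complex power: S = V·I* = 6.352e-07 - j0.00697 VA.
Step 7 — Real power: P = Re(S) = 6.352e-07 W.
Step 8 — Reactive power: Q = Im(S) = -0.00697 VAR.
Step 9 — Apparent power: |S| = 0.00697 VA.
Step 10 — Power factor: PF = P/|S| = 9.113e-05 (leading).

(a) P = 6.352e-07 W  (b) Q = -0.00697 VAR  (c) S = 0.00697 VA  (d) PF = 9.113e-05 (leading)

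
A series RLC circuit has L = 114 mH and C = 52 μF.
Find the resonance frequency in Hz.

Step 1 — Resonance condition Im(Z)=0 gives ω₀ = 1/√(LC).
Step 2 — ω₀ = 1/√(0.114·5.2e-05) = 410.7 rad/s.
Step 3 — f₀ = ω₀/(2π) = 65.37 Hz.

f₀ = 65.37 Hz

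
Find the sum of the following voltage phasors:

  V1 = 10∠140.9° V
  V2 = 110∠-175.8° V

Step 1 — Convert each phasor to rectangular form:
  V1 = 10·(cos(140.9°) + j·sin(140.9°)) = -7.76 + j6.307 V
  V2 = 110·(cos(-175.8°) + j·sin(-175.8°)) = -109.7 - j8.056 V
Step 2 — Sum components: V_total = -117.5 - j1.749 V.
Step 3 — Convert to polar: |V_total| = 117.5 V, ∠V_total = -179.1°.

V_total = 117.5∠-179.1° V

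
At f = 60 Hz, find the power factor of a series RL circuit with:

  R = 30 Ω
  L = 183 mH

Step 1 — Angular frequency: ω = 2π·f = 2π·60 = 377 rad/s.
Step 2 — Component impedances:
  R: Z = R = 30 Ω
  L: Z = jωL = j·377·0.183 = 0 + j68.99 Ω
Step 3 — Series combination: Z_total = R + L = 30 + j68.99 Ω = 75.23∠66.5° Ω.
Step 4 — Power factor: PF = cos(φ) = Re(Z)/|Z| = 30/75.23 = 0.3988.
Step 5 — Type: Im(Z) = 68.99 ⇒ lagging (phase φ = 66.5°).

PF = 0.3988 (lagging, φ = 66.5°)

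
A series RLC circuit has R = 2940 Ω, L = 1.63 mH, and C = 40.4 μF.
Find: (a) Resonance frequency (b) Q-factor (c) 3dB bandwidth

Step 1 — Resonance: ω₀ = 1/√(LC) = 1/√(0.00163·4.04e-05) = 3897 rad/s.
Step 2 — f₀ = ω₀/(2π) = 620.2 Hz.
Step 3 — Series Q: Q = ω₀L/R = 3897·0.00163/2940 = 0.002161.
Step 4 — Bandwidth: Δω = ω₀/Q = 1.804e+06 rad/s; BW = Δω/(2π) = 2.871e+05 Hz.

(a) f₀ = 620.2 Hz  (b) Q = 0.002161  (c) BW = 2.871e+05 Hz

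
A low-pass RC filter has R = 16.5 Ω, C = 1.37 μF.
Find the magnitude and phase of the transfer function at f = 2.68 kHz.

Step 1 — Angular frequency: ω = 2π·2680 = 1.684e+04 rad/s.
Step 2 — Transfer function: H(jω) = 1/(1 + jωRC).
Step 3 — Denominator: 1 + jωRC = 1 + j·1.684e+04·16.5·1.37e-06 = 1 + j0.3806.
Step 4 — H = 0.8734 - j0.3325.
Step 5 — Magnitude: |H| = 0.9346 (-0.6 dB); phase: φ = -20.8°.

|H| = 0.9346 (-0.6 dB), φ = -20.8°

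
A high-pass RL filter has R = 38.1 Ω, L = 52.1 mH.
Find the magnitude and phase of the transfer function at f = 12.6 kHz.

Step 1 — Angular frequency: ω = 2π·1.26e+04 = 7.917e+04 rad/s.
Step 2 — Transfer function: H(jω) = jωL/(R + jωL).
Step 3 — Numerator jωL = j·4125; denominator R + jωL = 38.1 + j4125.
Step 4 — H = 0.9999 + j0.009236.
Step 5 — Magnitude: |H| = 1 (-0.0 dB); phase: φ = 0.5°.

|H| = 1 (-0.0 dB), φ = 0.5°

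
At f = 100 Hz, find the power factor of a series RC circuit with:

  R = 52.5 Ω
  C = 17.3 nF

Step 1 — Angular frequency: ω = 2π·f = 2π·100 = 628.3 rad/s.
Step 2 — Component impedances:
  R: Z = R = 52.5 Ω
  C: Z = 1/(jωC) = -j/(ω·C) = 0 - j9.2e+04 Ω
Step 3 — Series combination: Z_total = R + C = 52.5 - j9.2e+04 Ω = 9.2e+04∠-90.0° Ω.
Step 4 — Power factor: PF = cos(φ) = Re(Z)/|Z| = 52.5/9.2e+04 = 0.0005707.
Step 5 — Type: Im(Z) = -9.2e+04 ⇒ leading (phase φ = -90.0°).

PF = 0.0005707 (leading, φ = -90.0°)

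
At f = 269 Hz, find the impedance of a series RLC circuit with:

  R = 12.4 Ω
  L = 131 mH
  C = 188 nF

Step 1 — Angular frequency: ω = 2π·f = 2π·269 = 1690 rad/s.
Step 2 — Component impedances:
  R: Z = R = 12.4 Ω
  L: Z = jωL = j·1690·0.131 = 0 + j221.4 Ω
  C: Z = 1/(jωC) = -j/(ω·C) = 0 - j3147 Ω
Step 3 — Series combination: Z_total = R + L + C = 12.4 - j2926 Ω = 2926∠-89.8° Ω.

Z = 12.4 - j2926 Ω = 2926∠-89.8° Ω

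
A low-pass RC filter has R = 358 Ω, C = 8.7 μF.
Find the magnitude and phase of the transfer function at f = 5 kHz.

Step 1 — Angular frequency: ω = 2π·5000 = 3.142e+04 rad/s.
Step 2 — Transfer function: H(jω) = 1/(1 + jωRC).
Step 3 — Denominator: 1 + jωRC = 1 + j·3.142e+04·358·8.7e-06 = 1 + j97.85.
Step 4 — H = 0.0001044 - j0.01022.
Step 5 — Magnitude: |H| = 0.01022 (-39.8 dB); phase: φ = -89.4°.

|H| = 0.01022 (-39.8 dB), φ = -89.4°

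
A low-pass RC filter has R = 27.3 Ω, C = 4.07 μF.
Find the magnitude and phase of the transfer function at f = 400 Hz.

Step 1 — Angular frequency: ω = 2π·400 = 2513 rad/s.
Step 2 — Transfer function: H(jω) = 1/(1 + jωRC).
Step 3 — Denominator: 1 + jωRC = 1 + j·2513·27.3·4.07e-06 = 1 + j0.2793.
Step 4 — H = 0.9277 - j0.2591.
Step 5 — Magnitude: |H| = 0.9632 (-0.3 dB); phase: φ = -15.6°.

|H| = 0.9632 (-0.3 dB), φ = -15.6°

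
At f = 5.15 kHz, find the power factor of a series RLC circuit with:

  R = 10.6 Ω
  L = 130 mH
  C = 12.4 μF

Step 1 — Angular frequency: ω = 2π·f = 2π·5150 = 3.236e+04 rad/s.
Step 2 — Component impedances:
  R: Z = R = 10.6 Ω
  L: Z = jωL = j·3.236e+04·0.13 = 0 + j4207 Ω
  C: Z = 1/(jωC) = -j/(ω·C) = 0 - j2.492 Ω
Step 3 — Series combination: Z_total = R + L + C = 10.6 + j4204 Ω = 4204∠89.9° Ω.
Step 4 — Power factor: PF = cos(φ) = Re(Z)/|Z| = 10.6/4204 = 0.002521.
Step 5 — Type: Im(Z) = 4204 ⇒ lagging (phase φ = 89.9°).

PF = 0.002521 (lagging, φ = 89.9°)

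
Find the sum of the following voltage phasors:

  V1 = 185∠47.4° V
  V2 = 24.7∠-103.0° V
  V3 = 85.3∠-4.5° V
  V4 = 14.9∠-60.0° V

Step 1 — Convert each phasor to rectangular form:
  V1 = 185·(cos(47.4°) + j·sin(47.4°)) = 125.2 + j136.2 V
  V2 = 24.7·(cos(-103.0°) + j·sin(-103.0°)) = -5.556 - j24.07 V
  V3 = 85.3·(cos(-4.5°) + j·sin(-4.5°)) = 85.04 - j6.693 V
  V4 = 14.9·(cos(-60.0°) + j·sin(-60.0°)) = 7.45 - j12.9 V
Step 2 — Sum components: V_total = 212.2 + j92.51 V.
Step 3 — Convert to polar: |V_total| = 231.4 V, ∠V_total = 23.6°.

V_total = 231.4∠23.6° V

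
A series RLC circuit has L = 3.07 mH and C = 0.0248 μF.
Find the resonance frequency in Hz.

Step 1 — Resonance condition Im(Z)=0 gives ω₀ = 1/√(LC).
Step 2 — ω₀ = 1/√(0.00307·2.48e-08) = 1.146e+05 rad/s.
Step 3 — f₀ = ω₀/(2π) = 1.824e+04 Hz.

f₀ = 1.824e+04 Hz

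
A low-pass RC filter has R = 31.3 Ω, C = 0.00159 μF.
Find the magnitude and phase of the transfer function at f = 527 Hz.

Step 1 — Angular frequency: ω = 2π·527 = 3311 rad/s.
Step 2 — Transfer function: H(jω) = 1/(1 + jωRC).
Step 3 — Denominator: 1 + jωRC = 1 + j·3311·31.3·1.59e-09 = 1 + j0.0001648.
Step 4 — H = 1 - j0.0001648.
Step 5 — Magnitude: |H| = 1 (-0.0 dB); phase: φ = -0.0°.

|H| = 1 (-0.0 dB), φ = -0.0°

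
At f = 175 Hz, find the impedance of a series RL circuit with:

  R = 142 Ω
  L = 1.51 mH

Step 1 — Angular frequency: ω = 2π·f = 2π·175 = 1100 rad/s.
Step 2 — Component impedances:
  R: Z = R = 142 Ω
  L: Z = jωL = j·1100·0.00151 = 0 + j1.66 Ω
Step 3 — Series combination: Z_total = R + L = 142 + j1.66 Ω = 142∠0.7° Ω.

Z = 142 + j1.66 Ω = 142∠0.7° Ω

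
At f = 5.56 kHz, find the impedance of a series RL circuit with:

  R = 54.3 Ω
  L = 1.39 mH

Step 1 — Angular frequency: ω = 2π·f = 2π·5560 = 3.493e+04 rad/s.
Step 2 — Component impedances:
  R: Z = R = 54.3 Ω
  L: Z = jωL = j·3.493e+04·0.00139 = 0 + j48.56 Ω
Step 3 — Series combination: Z_total = R + L = 54.3 + j48.56 Ω = 72.85∠41.8° Ω.

Z = 54.3 + j48.56 Ω = 72.85∠41.8° Ω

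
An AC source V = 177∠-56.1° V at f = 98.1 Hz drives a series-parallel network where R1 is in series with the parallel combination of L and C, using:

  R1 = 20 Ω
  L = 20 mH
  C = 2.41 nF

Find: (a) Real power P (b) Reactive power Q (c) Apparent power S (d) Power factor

Step 1 — Angular frequency: ω = 2π·f = 2π·98.1 = 616.4 rad/s.
Step 2 — Component impedances:
  R1: Z = R = 20 Ω
  L: Z = jωL = j·616.4·0.02 = 0 + j12.33 Ω
  C: Z = 1/(jωC) = -j/(ω·C) = 0 - j6.732e+05 Ω
Step 3 — Parallel branch: L || C = 1/(1/L + 1/C) = 0 + j12.33 Ω.
Step 4 — Series with R1: Z_total = R1 + (L || C) = 20 + j12.33 Ω = 23.49∠31.6° Ω.
Step 5 — Source phasor: V = 177∠-56.1° V = 98.72 - j146.9 V.
Step 6 — Current: I = V / Z = 0.2959 - j7.528 A = 7.534∠-87.7° A.
Step 7 — Complex power: S = V·I* = 1135 + j699.7 VA.
Step 8 — Real power: P = Re(S) = 1135 W.
Step 9 — Reactive power: Q = Im(S) = 699.7 VAR.
Step 10 — Apparent power: |S| = 1333 VA.
Step 11 — Power factor: PF = P/|S| = 0.8513 (lagging).

(a) P = 1135 W  (b) Q = 699.7 VAR  (c) S = 1333 VA  (d) PF = 0.8513 (lagging)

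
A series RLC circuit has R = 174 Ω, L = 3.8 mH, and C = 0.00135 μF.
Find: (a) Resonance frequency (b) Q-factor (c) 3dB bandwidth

Step 1 — Resonance: ω₀ = 1/√(LC) = 1/√(0.0038·1.35e-09) = 4.415e+05 rad/s.
Step 2 — f₀ = ω₀/(2π) = 7.027e+04 Hz.
Step 3 — Series Q: Q = ω₀L/R = 4.415e+05·0.0038/174 = 9.642.
Step 4 — Bandwidth: Δω = ω₀/Q = 4.579e+04 rad/s; BW = Δω/(2π) = 7288 Hz.

(a) f₀ = 7.027e+04 Hz  (b) Q = 9.642  (c) BW = 7288 Hz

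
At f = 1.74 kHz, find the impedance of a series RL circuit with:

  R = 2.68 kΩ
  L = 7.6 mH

Step 1 — Angular frequency: ω = 2π·f = 2π·1740 = 1.093e+04 rad/s.
Step 2 — Component impedances:
  R: Z = R = 2680 Ω
  L: Z = jωL = j·1.093e+04·0.0076 = 0 + j83.09 Ω
Step 3 — Series combination: Z_total = R + L = 2680 + j83.09 Ω = 2681∠1.8° Ω.

Z = 2680 + j83.09 Ω = 2681∠1.8° Ω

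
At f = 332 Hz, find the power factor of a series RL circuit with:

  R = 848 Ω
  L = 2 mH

Step 1 — Angular frequency: ω = 2π·f = 2π·332 = 2086 rad/s.
Step 2 — Component impedances:
  R: Z = R = 848 Ω
  L: Z = jωL = j·2086·0.002 = 0 + j4.172 Ω
Step 3 — Series combination: Z_total = R + L = 848 + j4.172 Ω = 848∠0.3° Ω.
Step 4 — Power factor: PF = cos(φ) = Re(Z)/|Z| = 848/848 = 1.
Step 5 — Type: Im(Z) = 4.172 ⇒ lagging (phase φ = 0.3°).

PF = 1 (lagging, φ = 0.3°)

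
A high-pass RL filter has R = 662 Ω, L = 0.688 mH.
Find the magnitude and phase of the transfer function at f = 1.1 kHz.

Step 1 — Angular frequency: ω = 2π·1100 = 6912 rad/s.
Step 2 — Transfer function: H(jω) = jωL/(R + jωL).
Step 3 — Numerator jωL = j·4.755; denominator R + jωL = 662 + j4.755.
Step 4 — H = 5.159e-05 + j0.007183.
Step 5 — Magnitude: |H| = 0.007183 (-42.9 dB); phase: φ = 89.6°.

|H| = 0.007183 (-42.9 dB), φ = 89.6°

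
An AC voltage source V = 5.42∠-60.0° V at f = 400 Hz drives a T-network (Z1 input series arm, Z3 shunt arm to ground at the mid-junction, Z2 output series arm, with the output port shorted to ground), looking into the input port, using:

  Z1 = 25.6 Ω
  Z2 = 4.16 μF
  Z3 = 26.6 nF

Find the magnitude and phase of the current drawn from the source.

Step 1 — Angular frequency: ω = 2π·f = 2π·400 = 2513 rad/s.
Step 2 — Component impedances:
  Z1: Z = R = 25.6 Ω
  Z2: Z = 1/(jωC) = -j/(ω·C) = 0 - j95.65 Ω
  Z3: Z = 1/(jωC) = -j/(ω·C) = 0 - j1.496e+04 Ω
Step 3 — With the output port shorted to ground, the output series arm Z2 runs from the junction to ground; the shunt arm Z3 also runs from the junction to ground. They appear in parallel: Z3 || Z2 = 0 - j95.04 Ω.
Step 4 — Series with input arm Z1: Z_in = Z1 + (Z3 || Z2) = 25.6 - j95.04 Ω = 98.43∠-74.9° Ω.
Step 5 — Source phasor: V = 5.42∠-60.0° V = 2.71 - j4.694 V.
Step 6 — Ohm's law: I = V / Z_total = (2.71 - j4.694) / (25.6 - j95.04) = 0.05321 + j0.01418 A.
Step 7 — Convert to polar: |I| = 0.05507 A, ∠I = 14.9°.

I = 0.05507∠14.9° A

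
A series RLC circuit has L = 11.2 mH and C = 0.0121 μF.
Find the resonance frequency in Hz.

Step 1 — Resonance condition Im(Z)=0 gives ω₀ = 1/√(LC).
Step 2 — ω₀ = 1/√(0.0112·1.21e-08) = 8.59e+04 rad/s.
Step 3 — f₀ = ω₀/(2π) = 1.367e+04 Hz.

f₀ = 1.367e+04 Hz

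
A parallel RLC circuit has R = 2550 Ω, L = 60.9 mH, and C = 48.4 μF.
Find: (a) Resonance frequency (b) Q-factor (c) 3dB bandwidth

Step 1 — Resonance: ω₀ = 1/√(LC) = 1/√(0.0609·4.84e-05) = 582.5 rad/s.
Step 2 — f₀ = ω₀/(2π) = 92.7 Hz.
Step 3 — Parallel Q: Q = R/(ω₀L) = 2550/(582.5·0.0609) = 71.89.
Step 4 — Bandwidth: Δω = ω₀/Q = 8.102 rad/s; BW = Δω/(2π) = 1.29 Hz.

(a) f₀ = 92.7 Hz  (b) Q = 71.89  (c) BW = 1.29 Hz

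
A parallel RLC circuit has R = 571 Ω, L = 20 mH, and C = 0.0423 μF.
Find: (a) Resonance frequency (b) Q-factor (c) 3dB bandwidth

Step 1 — Resonance: ω₀ = 1/√(LC) = 1/√(0.02·4.23e-08) = 3.438e+04 rad/s.
Step 2 — f₀ = ω₀/(2π) = 5472 Hz.
Step 3 — Parallel Q: Q = R/(ω₀L) = 571/(3.438e+04·0.02) = 0.8304.
Step 4 — Bandwidth: Δω = ω₀/Q = 4.14e+04 rad/s; BW = Δω/(2π) = 6589 Hz.

(a) f₀ = 5472 Hz  (b) Q = 0.8304  (c) BW = 6589 Hz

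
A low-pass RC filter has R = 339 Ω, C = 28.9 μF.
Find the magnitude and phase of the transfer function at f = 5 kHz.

Step 1 — Angular frequency: ω = 2π·5000 = 3.142e+04 rad/s.
Step 2 — Transfer function: H(jω) = 1/(1 + jωRC).
Step 3 — Denominator: 1 + jωRC = 1 + j·3.142e+04·339·2.89e-05 = 1 + j307.8.
Step 4 — H = 1.056e-05 - j0.003249.
Step 5 — Magnitude: |H| = 0.003249 (-49.8 dB); phase: φ = -89.8°.

|H| = 0.003249 (-49.8 dB), φ = -89.8°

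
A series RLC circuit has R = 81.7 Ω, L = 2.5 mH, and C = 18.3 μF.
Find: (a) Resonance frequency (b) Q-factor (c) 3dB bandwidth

Step 1 — Resonance: ω₀ = 1/√(LC) = 1/√(0.0025·1.83e-05) = 4675 rad/s.
Step 2 — f₀ = ω₀/(2π) = 744.1 Hz.
Step 3 — Series Q: Q = ω₀L/R = 4675·0.0025/81.7 = 0.1431.
Step 4 — Bandwidth: Δω = ω₀/Q = 3.268e+04 rad/s; BW = Δω/(2π) = 5201 Hz.

(a) f₀ = 744.1 Hz  (b) Q = 0.1431  (c) BW = 5201 Hz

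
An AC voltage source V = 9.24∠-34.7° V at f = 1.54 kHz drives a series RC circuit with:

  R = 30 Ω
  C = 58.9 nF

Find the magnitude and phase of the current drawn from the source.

Step 1 — Angular frequency: ω = 2π·f = 2π·1540 = 9676 rad/s.
Step 2 — Component impedances:
  R: Z = R = 30 Ω
  C: Z = 1/(jωC) = -j/(ω·C) = 0 - j1755 Ω
Step 3 — Series combination: Z_total = R + C = 30 - j1755 Ω = 1755∠-89.0° Ω.
Step 4 — Source phasor: V = 9.24∠-34.7° V = 7.597 - j5.26 V.
Step 5 — Ohm's law: I = V / Z_total = (7.597 - j5.26) / (30 - j1755) = 0.003071 + j0.004277 A.
Step 6 — Convert to polar: |I| = 0.005265 A, ∠I = 54.3°.

I = 0.005265∠54.3° A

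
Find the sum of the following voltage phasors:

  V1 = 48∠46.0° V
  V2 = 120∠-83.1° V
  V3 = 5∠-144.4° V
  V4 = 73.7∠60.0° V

Step 1 — Convert each phasor to rectangular form:
  V1 = 48·(cos(46.0°) + j·sin(46.0°)) = 33.34 + j34.53 V
  V2 = 120·(cos(-83.1°) + j·sin(-83.1°)) = 14.42 - j119.1 V
  V3 = 5·(cos(-144.4°) + j·sin(-144.4°)) = -4.066 - j2.911 V
  V4 = 73.7·(cos(60.0°) + j·sin(60.0°)) = 36.85 + j63.83 V
Step 2 — Sum components: V_total = 80.54 - j23.69 V.
Step 3 — Convert to polar: |V_total| = 83.96 V, ∠V_total = -16.4°.

V_total = 83.96∠-16.4° V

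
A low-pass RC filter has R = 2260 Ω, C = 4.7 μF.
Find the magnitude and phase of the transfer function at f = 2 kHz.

Step 1 — Angular frequency: ω = 2π·2000 = 1.257e+04 rad/s.
Step 2 — Transfer function: H(jω) = 1/(1 + jωRC).
Step 3 — Denominator: 1 + jωRC = 1 + j·1.257e+04·2260·4.7e-06 = 1 + j133.5.
Step 4 — H = 5.612e-05 - j0.007491.
Step 5 — Magnitude: |H| = 0.007492 (-42.5 dB); phase: φ = -89.6°.

|H| = 0.007492 (-42.5 dB), φ = -89.6°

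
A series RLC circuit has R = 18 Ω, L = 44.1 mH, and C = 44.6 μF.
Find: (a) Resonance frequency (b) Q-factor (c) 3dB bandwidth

Step 1 — Resonance: ω₀ = 1/√(LC) = 1/√(0.0441·4.46e-05) = 713 rad/s.
Step 2 — f₀ = ω₀/(2π) = 113.5 Hz.
Step 3 — Series Q: Q = ω₀L/R = 713·0.0441/18 = 1.747.
Step 4 — Bandwidth: Δω = ω₀/Q = 408.2 rad/s; BW = Δω/(2π) = 64.96 Hz.

(a) f₀ = 113.5 Hz  (b) Q = 1.747  (c) BW = 64.96 Hz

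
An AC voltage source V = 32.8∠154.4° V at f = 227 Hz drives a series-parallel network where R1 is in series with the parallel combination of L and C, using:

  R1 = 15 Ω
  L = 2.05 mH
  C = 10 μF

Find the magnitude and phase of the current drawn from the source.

Step 1 — Angular frequency: ω = 2π·f = 2π·227 = 1426 rad/s.
Step 2 — Component impedances:
  R1: Z = R = 15 Ω
  L: Z = jωL = j·1426·0.00205 = 0 + j2.924 Ω
  C: Z = 1/(jωC) = -j/(ω·C) = 0 - j70.11 Ω
Step 3 — Parallel branch: L || C = 1/(1/L + 1/C) = 0 + j3.051 Ω.
Step 4 — Series with R1: Z_total = R1 + (L || C) = 15 + j3.051 Ω = 15.31∠11.5° Ω.
Step 5 — Source phasor: V = 32.8∠154.4° V = -29.58 + j14.17 V.
Step 6 — Ohm's law: I = V / Z_total = (-29.58 + j14.17) / (15 + j3.051) = -1.709 + j1.292 A.
Step 7 — Convert to polar: |I| = 2.143 A, ∠I = 142.9°.

I = 2.143∠142.9° A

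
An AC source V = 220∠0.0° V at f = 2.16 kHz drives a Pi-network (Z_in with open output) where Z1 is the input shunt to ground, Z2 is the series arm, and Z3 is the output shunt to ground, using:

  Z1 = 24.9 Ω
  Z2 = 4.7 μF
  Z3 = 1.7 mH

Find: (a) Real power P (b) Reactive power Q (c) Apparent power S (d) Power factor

Step 1 — Angular frequency: ω = 2π·f = 2π·2160 = 1.357e+04 rad/s.
Step 2 — Component impedances:
  Z1: Z = R = 24.9 Ω
  Z2: Z = 1/(jωC) = -j/(ω·C) = 0 - j15.68 Ω
  Z3: Z = jωL = j·1.357e+04·0.0017 = 0 + j23.07 Ω
Step 3 — With open output, the series arm Z2 and the output shunt Z3 appear in series to ground: Z2 + Z3 = 0 + j7.395 Ω.
Step 4 — Parallel with input shunt Z1: Z_in = Z1 || (Z2 + Z3) = 2.018 + j6.795 Ω = 7.089∠73.5° Ω.
Step 5 — Source phasor: V = 220∠0.0° V = 220 V.
Step 6 — Current: I = V / Z = 8.835 - j29.75 A = 31.04∠-73.5° A.
Step 7 — Complex power: S = V·I* = 1944 + j6545 VA.
Step 8 — Real power: P = Re(S) = 1944 W.
Step 9 — Reactive power: Q = Im(S) = 6545 VAR.
Step 10 — Apparent power: |S| = 6828 VA.
Step 11 — Power factor: PF = P/|S| = 0.2847 (lagging).

(a) P = 1944 W  (b) Q = 6545 VAR  (c) S = 6828 VA  (d) PF = 0.2847 (lagging)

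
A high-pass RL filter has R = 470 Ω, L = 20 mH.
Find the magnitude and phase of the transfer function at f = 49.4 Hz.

Step 1 — Angular frequency: ω = 2π·49.4 = 310.4 rad/s.
Step 2 — Transfer function: H(jω) = jωL/(R + jωL).
Step 3 — Numerator jωL = j·6.208; denominator R + jωL = 470 + j6.208.
Step 4 — H = 0.0001744 + j0.01321.
Step 5 — Magnitude: |H| = 0.01321 (-37.6 dB); phase: φ = 89.2°.

|H| = 0.01321 (-37.6 dB), φ = 89.2°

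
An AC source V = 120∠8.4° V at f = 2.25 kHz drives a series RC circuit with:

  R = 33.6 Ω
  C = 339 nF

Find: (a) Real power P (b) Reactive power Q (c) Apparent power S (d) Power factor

Step 1 — Angular frequency: ω = 2π·f = 2π·2250 = 1.414e+04 rad/s.
Step 2 — Component impedances:
  R: Z = R = 33.6 Ω
  C: Z = 1/(jωC) = -j/(ω·C) = 0 - j208.7 Ω
Step 3 — Series combination: Z_total = R + C = 33.6 - j208.7 Ω = 211.3∠-80.9° Ω.
Step 4 — Source phasor: V = 120∠8.4° V = 118.7 + j17.53 V.
Step 5 — Current: I = V / Z = 0.007409 + j0.5677 A = 0.5678∠89.3° A.
Step 6 — Complex power: S = V·I* = 10.83 - j67.27 VA.
Step 7 — Real power: P = Re(S) = 10.83 W.
Step 8 — Reactive power: Q = Im(S) = -67.27 VAR.
Step 9 — Apparent power: |S| = 68.13 VA.
Step 10 — Power factor: PF = P/|S| = 0.159 (leading).

(a) P = 10.83 W  (b) Q = -67.27 VAR  (c) S = 68.13 VA  (d) PF = 0.159 (leading)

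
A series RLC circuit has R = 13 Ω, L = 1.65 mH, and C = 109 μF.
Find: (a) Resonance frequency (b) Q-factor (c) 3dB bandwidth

Step 1 — Resonance condition Im(Z)=0 gives ω₀ = 1/√(LC).
Step 2 — ω₀ = 1/√(0.00165·0.000109) = 2358 rad/s.
Step 3 — f₀ = ω₀/(2π) = 375.3 Hz.
Step 4 — Series Q: Q = ω₀L/R = 2358·0.00165/13 = 0.2993.
Step 5 — 3dB bandwidth: Δω = ω₀/Q = 7879 rad/s; BW = Δω/(2π) = 1254 Hz.

(a) f₀ = 375.3 Hz  (b) Q = 0.2993  (c) BW = 1254 Hz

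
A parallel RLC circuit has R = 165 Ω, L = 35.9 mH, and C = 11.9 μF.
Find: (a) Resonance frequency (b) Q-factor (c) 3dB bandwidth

Step 1 — Resonance: ω₀ = 1/√(LC) = 1/√(0.0359·1.19e-05) = 1530 rad/s.
Step 2 — f₀ = ω₀/(2π) = 243.5 Hz.
Step 3 — Parallel Q: Q = R/(ω₀L) = 165/(1530·0.0359) = 3.004.
Step 4 — Bandwidth: Δω = ω₀/Q = 509.3 rad/s; BW = Δω/(2π) = 81.06 Hz.

(a) f₀ = 243.5 Hz  (b) Q = 3.004  (c) BW = 81.06 Hz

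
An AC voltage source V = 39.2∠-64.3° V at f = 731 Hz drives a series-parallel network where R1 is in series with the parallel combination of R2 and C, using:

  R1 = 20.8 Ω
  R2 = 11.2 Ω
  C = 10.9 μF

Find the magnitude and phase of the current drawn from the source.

Step 1 — Angular frequency: ω = 2π·f = 2π·731 = 4593 rad/s.
Step 2 — Component impedances:
  R1: Z = R = 20.8 Ω
  R2: Z = R = 11.2 Ω
  C: Z = 1/(jωC) = -j/(ω·C) = 0 - j19.97 Ω
Step 3 — Parallel branch: R2 || C = 1/(1/R2 + 1/C) = 8.521 - j4.778 Ω.
Step 4 — Series with R1: Z_total = R1 + (R2 || C) = 29.32 - j4.778 Ω = 29.71∠-9.3° Ω.
Step 5 — Source phasor: V = 39.2∠-64.3° V = 17 - j35.32 V.
Step 6 — Ohm's law: I = V / Z_total = (17 - j35.32) / (29.32 - j4.778) = 0.756 - j1.081 A.
Step 7 — Convert to polar: |I| = 1.32 A, ∠I = -55.0°.

I = 1.32∠-55.0° A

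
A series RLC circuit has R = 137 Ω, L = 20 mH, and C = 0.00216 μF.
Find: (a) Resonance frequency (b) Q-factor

Step 1 — Resonance condition Im(Z)=0 gives ω₀ = 1/√(LC).
Step 2 — ω₀ = 1/√(0.02·2.16e-09) = 1.521e+05 rad/s.
Step 3 — f₀ = ω₀/(2π) = 2.421e+04 Hz.
Step 4 — Series Q: Q = ω₀L/R = 1.521e+05·0.02/137 = 22.21.

(a) f₀ = 2.421e+04 Hz  (b) Q = 22.21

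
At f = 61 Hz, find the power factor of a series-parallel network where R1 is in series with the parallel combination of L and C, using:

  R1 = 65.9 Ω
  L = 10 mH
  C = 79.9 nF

Step 1 — Angular frequency: ω = 2π·f = 2π·61 = 383.3 rad/s.
Step 2 — Component impedances:
  R1: Z = R = 65.9 Ω
  L: Z = jωL = j·383.3·0.01 = 0 + j3.833 Ω
  C: Z = 1/(jωC) = -j/(ω·C) = 0 - j3.265e+04 Ω
Step 3 — Parallel branch: L || C = 1/(1/L + 1/C) = 0 + j3.833 Ω.
Step 4 — Series with R1: Z_total = R1 + (L || C) = 65.9 + j3.833 Ω = 66.01∠3.3° Ω.
Step 5 — Power factor: PF = cos(φ) = Re(Z)/|Z| = 65.9/66.01 = 0.9983.
Step 6 — Type: Im(Z) = 3.833 ⇒ lagging (phase φ = 3.3°).

PF = 0.9983 (lagging, φ = 3.3°)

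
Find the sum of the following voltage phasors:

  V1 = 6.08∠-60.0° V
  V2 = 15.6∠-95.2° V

Step 1 — Convert each phasor to rectangular form:
  V1 = 6.08·(cos(-60.0°) + j·sin(-60.0°)) = 3.04 - j5.265 V
  V2 = 15.6·(cos(-95.2°) + j·sin(-95.2°)) = -1.414 - j15.54 V
Step 2 — Sum components: V_total = 1.626 - j20.8 V.
Step 3 — Convert to polar: |V_total| = 20.86 V, ∠V_total = -85.5°.

V_total = 20.86∠-85.5° V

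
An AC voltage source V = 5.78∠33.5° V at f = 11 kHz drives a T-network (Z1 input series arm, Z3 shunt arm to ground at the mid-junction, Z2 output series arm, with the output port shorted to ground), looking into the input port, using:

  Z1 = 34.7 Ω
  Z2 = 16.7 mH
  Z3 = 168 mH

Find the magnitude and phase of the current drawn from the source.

Step 1 — Angular frequency: ω = 2π·f = 2π·1.1e+04 = 6.912e+04 rad/s.
Step 2 — Component impedances:
  Z1: Z = R = 34.7 Ω
  Z2: Z = jωL = j·6.912e+04·0.0167 = 0 + j1154 Ω
  Z3: Z = jωL = j·6.912e+04·0.168 = 0 + j1.161e+04 Ω
Step 3 — With the output port shorted to ground, the output series arm Z2 runs from the junction to ground; the shunt arm Z3 also runs from the junction to ground. They appear in parallel: Z3 || Z2 = 0 + j1050 Ω.
Step 4 — Series with input arm Z1: Z_in = Z1 + (Z3 || Z2) = 34.7 + j1050 Ω = 1050∠88.1° Ω.
Step 5 — Source phasor: V = 5.78∠33.5° V = 4.82 + j3.19 V.
Step 6 — Ohm's law: I = V / Z_total = (4.82 + j3.19) / (34.7 + j1050) = 0.003187 - j0.004486 A.
Step 7 — Convert to polar: |I| = 0.005502 A, ∠I = -54.6°.

I = 0.005502∠-54.6° A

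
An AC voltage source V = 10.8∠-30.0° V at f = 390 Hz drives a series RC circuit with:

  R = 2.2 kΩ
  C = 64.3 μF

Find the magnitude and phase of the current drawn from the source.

Step 1 — Angular frequency: ω = 2π·f = 2π·390 = 2450 rad/s.
Step 2 — Component impedances:
  R: Z = R = 2200 Ω
  C: Z = 1/(jωC) = -j/(ω·C) = 0 - j6.347 Ω
Step 3 — Series combination: Z_total = R + C = 2200 - j6.347 Ω = 2200∠-0.2° Ω.
Step 4 — Source phasor: V = 10.8∠-30.0° V = 9.353 - j5.4 V.
Step 5 — Ohm's law: I = V / Z_total = (9.353 - j5.4) / (2200 - j6.347) = 0.004258 - j0.002442 A.
Step 6 — Convert to polar: |I| = 0.004909 A, ∠I = -29.8°.

I = 0.004909∠-29.8° A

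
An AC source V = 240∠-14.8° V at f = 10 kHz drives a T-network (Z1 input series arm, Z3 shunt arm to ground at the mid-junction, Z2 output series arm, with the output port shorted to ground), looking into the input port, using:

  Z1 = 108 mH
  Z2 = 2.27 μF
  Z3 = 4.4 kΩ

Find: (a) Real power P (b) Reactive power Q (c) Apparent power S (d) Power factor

Step 1 — Angular frequency: ω = 2π·f = 2π·1e+04 = 6.283e+04 rad/s.
Step 2 — Component impedances:
  Z1: Z = jωL = j·6.283e+04·0.108 = 0 + j6786 Ω
  Z2: Z = 1/(jωC) = -j/(ω·C) = 0 - j7.011 Ω
  Z3: Z = R = 4400 Ω
Step 3 — With the output port shorted to ground, the output series arm Z2 runs from the junction to ground; the shunt arm Z3 also runs from the junction to ground. They appear in parallel: Z3 || Z2 = 0.01117 - j7.011 Ω.
Step 4 — Series with input arm Z1: Z_in = Z1 + (Z3 || Z2) = 0.01117 + j6779 Ω = 6779∠90.0° Ω.
Step 5 — Source phasor: V = 240∠-14.8° V = 232 - j61.31 V.
Step 6 — Current: I = V / Z = -0.009044 - j0.03423 A = 0.0354∠-104.8° A.
Step 7 — Complex power: S = V·I* = 1.4e-05 + j8.497 VA.
Step 8 — Real power: P = Re(S) = 1.4e-05 W.
Step 9 — Reactive power: Q = Im(S) = 8.497 VAR.
Step 10 — Apparent power: |S| = 8.497 VA.
Step 11 — Power factor: PF = P/|S| = 1.648e-06 (lagging).

(a) P = 1.4e-05 W  (b) Q = 8.497 VAR  (c) S = 8.497 VA  (d) PF = 1.648e-06 (lagging)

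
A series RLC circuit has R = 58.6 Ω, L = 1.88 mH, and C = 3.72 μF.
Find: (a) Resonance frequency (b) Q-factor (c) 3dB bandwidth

Step 1 — Resonance: ω₀ = 1/√(LC) = 1/√(0.00188·3.72e-06) = 1.196e+04 rad/s.
Step 2 — f₀ = ω₀/(2π) = 1903 Hz.
Step 3 — Series Q: Q = ω₀L/R = 1.196e+04·0.00188/58.6 = 0.3836.
Step 4 — Bandwidth: Δω = ω₀/Q = 3.117e+04 rad/s; BW = Δω/(2π) = 4961 Hz.

(a) f₀ = 1903 Hz  (b) Q = 0.3836  (c) BW = 4961 Hz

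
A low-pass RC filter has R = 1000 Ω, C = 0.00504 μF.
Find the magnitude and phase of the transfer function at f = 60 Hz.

Step 1 — Angular frequency: ω = 2π·60 = 377 rad/s.
Step 2 — Transfer function: H(jω) = 1/(1 + jωRC).
Step 3 — Denominator: 1 + jωRC = 1 + j·377·1000·5.04e-09 = 1 + j0.0019.
Step 4 — H = 1 - j0.0019.
Step 5 — Magnitude: |H| = 1 (-0.0 dB); phase: φ = -0.1°.

|H| = 1 (-0.0 dB), φ = -0.1°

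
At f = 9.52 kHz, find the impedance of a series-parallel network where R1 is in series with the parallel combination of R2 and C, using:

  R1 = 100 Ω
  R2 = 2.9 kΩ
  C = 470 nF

Step 1 — Angular frequency: ω = 2π·f = 2π·9520 = 5.982e+04 rad/s.
Step 2 — Component impedances:
  R1: Z = R = 100 Ω
  R2: Z = R = 2900 Ω
  C: Z = 1/(jωC) = -j/(ω·C) = 0 - j35.57 Ω
Step 3 — Parallel branch: R2 || C = 1/(1/R2 + 1/C) = 0.4362 - j35.56 Ω.
Step 4 — Series with R1: Z_total = R1 + (R2 || C) = 100.4 - j35.56 Ω = 106.5∠-19.5° Ω.

Z = 100.4 - j35.56 Ω = 106.5∠-19.5° Ω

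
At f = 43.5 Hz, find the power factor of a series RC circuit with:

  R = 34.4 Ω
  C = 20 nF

Step 1 — Angular frequency: ω = 2π·f = 2π·43.5 = 273.3 rad/s.
Step 2 — Component impedances:
  R: Z = R = 34.4 Ω
  C: Z = 1/(jωC) = -j/(ω·C) = 0 - j1.829e+05 Ω
Step 3 — Series combination: Z_total = R + C = 34.4 - j1.829e+05 Ω = 1.829e+05∠-90.0° Ω.
Step 4 — Power factor: PF = cos(φ) = Re(Z)/|Z| = 34.4/1.8294e+05 = 0.000188.
Step 5 — Type: Im(Z) = -1.829e+05 ⇒ leading (phase φ = -90.0°).

PF = 0.000188 (leading, φ = -90.0°)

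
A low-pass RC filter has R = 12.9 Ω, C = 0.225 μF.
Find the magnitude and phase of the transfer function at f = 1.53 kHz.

Step 1 — Angular frequency: ω = 2π·1530 = 9613 rad/s.
Step 2 — Transfer function: H(jω) = 1/(1 + jωRC).
Step 3 — Denominator: 1 + jωRC = 1 + j·9613·12.9·2.25e-07 = 1 + j0.0279.
Step 4 — H = 0.9992 - j0.02788.
Step 5 — Magnitude: |H| = 0.9996 (-0.0 dB); phase: φ = -1.6°.

|H| = 0.9996 (-0.0 dB), φ = -1.6°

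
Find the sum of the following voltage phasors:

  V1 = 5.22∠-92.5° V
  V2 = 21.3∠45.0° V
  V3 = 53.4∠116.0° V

Step 1 — Convert each phasor to rectangular form:
  V1 = 5.22·(cos(-92.5°) + j·sin(-92.5°)) = -0.2277 - j5.215 V
  V2 = 21.3·(cos(45.0°) + j·sin(45.0°)) = 15.06 + j15.06 V
  V3 = 53.4·(cos(116.0°) + j·sin(116.0°)) = -23.41 + j48 V
Step 2 — Sum components: V_total = -8.575 + j57.84 V.
Step 3 — Convert to polar: |V_total| = 58.47 V, ∠V_total = 98.4°.

V_total = 58.47∠98.4° V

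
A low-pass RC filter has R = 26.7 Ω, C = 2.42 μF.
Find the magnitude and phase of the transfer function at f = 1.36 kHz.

Step 1 — Angular frequency: ω = 2π·1360 = 8545 rad/s.
Step 2 — Transfer function: H(jω) = 1/(1 + jωRC).
Step 3 — Denominator: 1 + jωRC = 1 + j·8545·26.7·2.42e-06 = 1 + j0.5521.
Step 4 — H = 0.7664 - j0.4231.
Step 5 — Magnitude: |H| = 0.8754 (-1.2 dB); phase: φ = -28.9°.

|H| = 0.8754 (-1.2 dB), φ = -28.9°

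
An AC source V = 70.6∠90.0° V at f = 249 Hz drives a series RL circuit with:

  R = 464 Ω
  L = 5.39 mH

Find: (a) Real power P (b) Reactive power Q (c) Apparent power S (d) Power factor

Step 1 — Angular frequency: ω = 2π·f = 2π·249 = 1565 rad/s.
Step 2 — Component impedances:
  R: Z = R = 464 Ω
  L: Z = jωL = j·1565·0.00539 = 0 + j8.433 Ω
Step 3 — Series combination: Z_total = R + L = 464 + j8.433 Ω = 464.1∠1.0° Ω.
Step 4 — Source phasor: V = 70.6∠90.0° V = 0 + j70.6 V.
Step 5 — Current: I = V / Z = 0.002764 + j0.1521 A = 0.1521∠89.0° A.
Step 6 — Complex power: S = V·I* = 10.74 + j0.1952 VA.
Step 7 — Real power: P = Re(S) = 10.74 W.
Step 8 — Reactive power: Q = Im(S) = 0.1952 VAR.
Step 9 — Apparent power: |S| = 10.74 VA.
Step 10 — Power factor: PF = P/|S| = 0.9998 (lagging).

(a) P = 10.74 W  (b) Q = 0.1952 VAR  (c) S = 10.74 VA  (d) PF = 0.9998 (lagging)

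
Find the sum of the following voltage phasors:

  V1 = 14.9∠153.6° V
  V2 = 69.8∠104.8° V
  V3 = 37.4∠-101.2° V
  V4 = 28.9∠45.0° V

Step 1 — Convert each phasor to rectangular form:
  V1 = 14.9·(cos(153.6°) + j·sin(153.6°)) = -13.35 + j6.625 V
  V2 = 69.8·(cos(104.8°) + j·sin(104.8°)) = -17.83 + j67.48 V
  V3 = 37.4·(cos(-101.2°) + j·sin(-101.2°)) = -7.264 - j36.69 V
  V4 = 28.9·(cos(45.0°) + j·sin(45.0°)) = 20.44 + j20.44 V
Step 2 — Sum components: V_total = -18.01 + j57.86 V.
Step 3 — Convert to polar: |V_total| = 60.59 V, ∠V_total = 107.3°.

V_total = 60.59∠107.3° V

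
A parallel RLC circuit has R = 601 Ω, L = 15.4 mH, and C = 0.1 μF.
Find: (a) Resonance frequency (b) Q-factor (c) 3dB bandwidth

Step 1 — Resonance: ω₀ = 1/√(LC) = 1/√(0.0154·1e-07) = 2.548e+04 rad/s.
Step 2 — f₀ = ω₀/(2π) = 4056 Hz.
Step 3 — Parallel Q: Q = R/(ω₀L) = 601/(2.548e+04·0.0154) = 1.531.
Step 4 — Bandwidth: Δω = ω₀/Q = 1.664e+04 rad/s; BW = Δω/(2π) = 2648 Hz.

(a) f₀ = 4056 Hz  (b) Q = 1.531  (c) BW = 2648 Hz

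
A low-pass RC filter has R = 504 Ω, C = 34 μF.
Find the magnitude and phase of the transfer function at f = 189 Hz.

Step 1 — Angular frequency: ω = 2π·189 = 1188 rad/s.
Step 2 — Transfer function: H(jω) = 1/(1 + jωRC).
Step 3 — Denominator: 1 + jωRC = 1 + j·1188·504·3.4e-05 = 1 + j20.35.
Step 4 — H = 0.002409 - j0.04902.
Step 5 — Magnitude: |H| = 0.04908 (-26.2 dB); phase: φ = -87.2°.

|H| = 0.04908 (-26.2 dB), φ = -87.2°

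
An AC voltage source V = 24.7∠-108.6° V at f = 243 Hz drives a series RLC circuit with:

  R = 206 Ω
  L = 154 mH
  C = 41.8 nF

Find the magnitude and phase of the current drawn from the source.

Step 1 — Angular frequency: ω = 2π·f = 2π·243 = 1527 rad/s.
Step 2 — Component impedances:
  R: Z = R = 206 Ω
  L: Z = jωL = j·1527·0.154 = 0 + j235.1 Ω
  C: Z = 1/(jωC) = -j/(ω·C) = 0 - j1.567e+04 Ω
Step 3 — Series combination: Z_total = R + L + C = 206 - j1.543e+04 Ω = 1.544e+04∠-89.2° Ω.
Step 4 — Source phasor: V = 24.7∠-108.6° V = -7.878 - j23.41 V.
Step 5 — Ohm's law: I = V / Z_total = (-7.878 - j23.41) / (206 - j1.543e+04) = 0.00151 - j0.0005306 A.
Step 6 — Convert to polar: |I| = 0.0016 A, ∠I = -19.4°.

I = 0.0016∠-19.4° A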